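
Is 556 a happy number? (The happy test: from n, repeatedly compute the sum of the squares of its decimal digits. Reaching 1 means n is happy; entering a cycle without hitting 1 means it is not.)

556 → 5² + 5² + 6² = 25 + 25 + 36 = 86
86 → 8² + 6² = 64 + 36 = 100
100 → 1² + 0² + 0² = 1 + 0 + 0 = 1  — reached 1.

happy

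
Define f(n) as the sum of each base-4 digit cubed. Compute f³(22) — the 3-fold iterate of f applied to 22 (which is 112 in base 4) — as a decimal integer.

1

22 = (1,1,2)_4 → 1³ + 1³ + 2³ = 1 + 1 + 8 = 10
10 = (2,2)_4 → 2³ + 2³ = 8 + 8 = 16
16 = (1,0,0)_4 → 1³ + 0³ + 0³ = 1 + 0 + 0 = 1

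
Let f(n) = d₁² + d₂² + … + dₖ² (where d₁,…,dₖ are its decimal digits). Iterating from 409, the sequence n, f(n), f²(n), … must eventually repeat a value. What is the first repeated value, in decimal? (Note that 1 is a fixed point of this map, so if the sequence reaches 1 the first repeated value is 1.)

409 → 97
97 → 130
130 → 10
10 → 1  — reached the fixed point 1.
1 → 1, so 1 is the first repeated value.

1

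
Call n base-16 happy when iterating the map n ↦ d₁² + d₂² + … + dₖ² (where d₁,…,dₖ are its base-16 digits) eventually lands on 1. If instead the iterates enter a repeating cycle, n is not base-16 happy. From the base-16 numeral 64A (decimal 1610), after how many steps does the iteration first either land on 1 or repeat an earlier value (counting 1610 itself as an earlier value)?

14

1610 = (6,4,10)_16 → 6² + 4² + 10² = 152
152 = (9,8)_16 → 9² + 8² = 145
145 = (9,1)_16 → 9² + 1² = 82
82 = (5,2)_16 → 5² + 2² = 29
29 = (1,13)_16 → 1² + 13² = 170
170 = (10,10)_16 → 10² + 10² = 200
200 = (12,8)_16 → 12² + 8² = 208
208 = (13,0)_16 → 13² + 0² = 169
169 = (10,9)_16 → 10² + 9² = 181
181 = (11,5)_16 → 11² + 5² = 146
146 = (9,2)_16 → 9² + 2² = 85
85 = (5,5)_16 → 5² + 5² = 50
50 = (3,2)_16 → 3² + 2² = 13
13 = (13)_16 → 13² = 169  — 169 repeats.
That took 14 steps.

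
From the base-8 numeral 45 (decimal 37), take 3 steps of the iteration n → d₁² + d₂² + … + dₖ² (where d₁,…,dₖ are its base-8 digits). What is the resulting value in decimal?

37 = (4,5)_8 → 4² + 5² = 41
41 = (5,1)_8 → 5² + 1² = 26
26 = (3,2)_8 → 3² + 2² = 13

13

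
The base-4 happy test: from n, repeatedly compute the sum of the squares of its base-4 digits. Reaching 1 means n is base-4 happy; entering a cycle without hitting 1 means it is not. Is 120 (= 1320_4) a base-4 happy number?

base-4 happy

120 = (1,3,2,0)_4 → 14
14 = (3,2)_4 → 13
13 = (3,1)_4 → 10
10 = (2,2)_4 → 8
8 = (2,0)_4 → 4
4 = (1,0)_4 → 1  — reached 1.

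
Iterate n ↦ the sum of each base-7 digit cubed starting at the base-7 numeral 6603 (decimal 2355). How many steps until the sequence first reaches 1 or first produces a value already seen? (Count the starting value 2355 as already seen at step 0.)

6

2355 = (6,6,0,3)_7 → 459
459 = (1,2,2,4)_7 → 81
81 = (1,4,4)_7 → 129
129 = (2,4,3)_7 → 99
99 = (2,0,1)_7 → 9
9 = (1,2)_7 → 9  — 9 repeats.
That took 6 steps.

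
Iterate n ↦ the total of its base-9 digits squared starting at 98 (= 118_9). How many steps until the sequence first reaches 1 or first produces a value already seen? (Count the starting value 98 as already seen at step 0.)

98 = (1,1,8)_9 → 66
66 = (7,3)_9 → 58
58 = (6,4)_9 → 52
52 = (5,7)_9 → 74
74 = (8,2)_9 → 68
68 = (7,5)_9 → 74  — 74 repeats.
That took 6 steps.

6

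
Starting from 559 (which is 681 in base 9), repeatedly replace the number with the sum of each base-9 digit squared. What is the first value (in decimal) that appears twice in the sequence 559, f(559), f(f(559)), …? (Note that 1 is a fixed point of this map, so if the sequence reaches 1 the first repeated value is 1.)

1

559 = (6,8,1)_9 → 101
101 = (1,2,2)_9 → 9
9 = (1,0)_9 → 1  — reached the fixed point 1.
1 → 1, so 1 is the first repeated value.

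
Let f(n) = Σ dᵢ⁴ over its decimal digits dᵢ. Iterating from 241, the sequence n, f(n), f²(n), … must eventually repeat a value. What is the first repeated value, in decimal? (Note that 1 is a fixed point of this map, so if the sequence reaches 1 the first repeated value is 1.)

241 → 2⁴ + 4⁴ + 1⁴ = 16 + 256 + 1 = 273
273 → 2⁴ + 7⁴ + 3⁴ = 16 + 2401 + 81 = 2498
2498 → 2⁴ + 4⁴ + 9⁴ + 8⁴ = 16 + 256 + 6561 + 4096 = 10929
10929 → 1⁴ + 0⁴ + 9⁴ + 2⁴ + 9⁴ = 1 + 0 + 6561 + 16 + 6561 = 13139
13139 → 1⁴ + 3⁴ + 1⁴ + 3⁴ + 9⁴ = 1 + 81 + 1 + 81 + 6561 = 6725
6725 → 6⁴ + 7⁴ + 2⁴ + 5⁴ = 1296 + 2401 + 16 + 625 = 4338
4338 → 4⁴ + 3⁴ + 3⁴ + 8⁴ = 256 + 81 + 81 + 4096 = 4514
4514 → 4⁴ + 5⁴ + 1⁴ + 4⁴ = 256 + 625 + 1 + 256 = 1138
1138 → 1⁴ + 1⁴ + 3⁴ + 8⁴ = 1 + 1 + 81 + 4096 = 4179
4179 → 4⁴ + 1⁴ + 7⁴ + 9⁴ = 256 + 1 + 2401 + 6561 = 9219
9219 → 9⁴ + 2⁴ + 1⁴ + 9⁴ = 6561 + 16 + 1 + 6561 = 13139  — 13139 already appeared earlier.

13139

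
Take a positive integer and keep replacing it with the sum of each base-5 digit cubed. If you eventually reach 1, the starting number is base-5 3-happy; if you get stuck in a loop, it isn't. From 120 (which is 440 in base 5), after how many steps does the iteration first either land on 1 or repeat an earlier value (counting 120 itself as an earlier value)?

3

120 = (4,4,0)_5 → 128
128 = (1,0,0,3)_5 → 28
28 = (1,0,3)_5 → 28  — 28 repeats.
That took 3 steps.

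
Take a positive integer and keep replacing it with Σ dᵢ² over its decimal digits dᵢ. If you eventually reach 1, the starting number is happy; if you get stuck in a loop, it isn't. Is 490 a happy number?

happy

490 → 97
97 → 130
130 → 10
10 → 1  — reached 1.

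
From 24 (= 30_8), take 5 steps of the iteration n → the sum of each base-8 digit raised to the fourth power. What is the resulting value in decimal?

24 = (3,0)_8 → 3⁴ + 0⁴ = 81 + 0 = 81
81 = (1,2,1)_8 → 1⁴ + 2⁴ + 1⁴ = 1 + 16 + 1 = 18
18 = (2,2)_8 → 2⁴ + 2⁴ = 16 + 16 = 32
32 = (4,0)_8 → 4⁴ + 0⁴ = 256 + 0 = 256
256 = (4,0,0)_8 → 4⁴ + 0⁴ + 0⁴ = 256 + 0 + 0 = 256

256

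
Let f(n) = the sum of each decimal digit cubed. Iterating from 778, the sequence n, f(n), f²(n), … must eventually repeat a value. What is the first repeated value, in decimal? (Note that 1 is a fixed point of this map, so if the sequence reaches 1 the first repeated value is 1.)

1

778 → 7³ + 7³ + 8³ = 343 + 343 + 512 = 1198
1198 → 1³ + 1³ + 9³ + 8³ = 1 + 1 + 729 + 512 = 1243
1243 → 1³ + 2³ + 4³ + 3³ = 1 + 8 + 64 + 27 = 100
100 → 1³ + 0³ + 0³ = 1 + 0 + 0 = 1  — reached the fixed point 1.
1 → 1, so 1 is the first repeated value.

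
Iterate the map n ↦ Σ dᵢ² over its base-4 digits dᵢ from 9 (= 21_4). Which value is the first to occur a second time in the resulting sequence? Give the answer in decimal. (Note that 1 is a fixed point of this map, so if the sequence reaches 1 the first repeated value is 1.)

9 = (2,1)_4 → 2² + 1² = 4 + 1 = 5
5 = (1,1)_4 → 1² + 1² = 1 + 1 = 2
2 = (2)_4 → 2² = 4
4 = (1,0)_4 → 1² + 0² = 1 + 0 = 1  — reached the fixed point 1.
1 → 1, so 1 is the first repeated value.

1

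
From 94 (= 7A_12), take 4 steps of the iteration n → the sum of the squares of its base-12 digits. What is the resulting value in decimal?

64

94 = (7,10)_12 → 7² + 10² = 149
149 = (1,0,5)_12 → 1² + 0² + 5² = 26
26 = (2,2)_12 → 2² + 2² = 8
8 = (8)_12 → 8² = 64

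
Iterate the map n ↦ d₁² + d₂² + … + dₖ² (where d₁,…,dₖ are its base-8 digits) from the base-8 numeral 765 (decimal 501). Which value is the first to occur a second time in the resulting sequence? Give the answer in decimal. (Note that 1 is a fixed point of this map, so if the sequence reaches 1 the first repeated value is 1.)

501 = (7,6,5)_8 → 7² + 6² + 5² = 49 + 36 + 25 = 110
110 = (1,5,6)_8 → 1² + 5² + 6² = 1 + 25 + 36 = 62
62 = (7,6)_8 → 7² + 6² = 49 + 36 = 85
85 = (1,2,5)_8 → 1² + 2² + 5² = 1 + 4 + 25 = 30
30 = (3,6)_8 → 3² + 6² = 9 + 36 = 45
45 = (5,5)_8 → 5² + 5² = 25 + 25 = 50
50 = (6,2)_8 → 6² + 2² = 36 + 4 = 40
40 = (5,0)_8 → 5² + 0² = 25 + 0 = 25
25 = (3,1)_8 → 3² + 1² = 9 + 1 = 10
10 = (1,2)_8 → 1² + 2² = 1 + 4 = 5
5 = (5)_8 → 5² = 25  — 25 already appeared earlier.

25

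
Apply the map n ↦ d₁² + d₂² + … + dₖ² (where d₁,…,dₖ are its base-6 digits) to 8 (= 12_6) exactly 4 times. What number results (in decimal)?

29

8 = (1,2)_6 → 1² + 2² = 1 + 4 = 5
5 = (5)_6 → 5² = 25
25 = (4,1)_6 → 4² + 1² = 16 + 1 = 17
17 = (2,5)_6 → 2² + 5² = 4 + 25 = 29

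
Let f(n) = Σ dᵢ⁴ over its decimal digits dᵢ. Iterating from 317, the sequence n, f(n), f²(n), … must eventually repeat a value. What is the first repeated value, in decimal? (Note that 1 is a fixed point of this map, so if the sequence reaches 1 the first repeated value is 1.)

317 → 3⁴ + 1⁴ + 7⁴ = 81 + 1 + 2401 = 2483
2483 → 2⁴ + 4⁴ + 8⁴ + 3⁴ = 16 + 256 + 4096 + 81 = 4449
4449 → 4⁴ + 4⁴ + 4⁴ + 9⁴ = 256 + 256 + 256 + 6561 = 7329
7329 → 7⁴ + 3⁴ + 2⁴ + 9⁴ = 2401 + 81 + 16 + 6561 = 9059
9059 → 9⁴ + 0⁴ + 5⁴ + 9⁴ = 6561 + 0 + 625 + 6561 = 13747
13747 → 1⁴ + 3⁴ + 7⁴ + 4⁴ + 7⁴ = 1 + 81 + 2401 + 256 + 2401 = 5140
5140 → 5⁴ + 1⁴ + 4⁴ + 0⁴ = 625 + 1 + 256 + 0 = 882
882 → 8⁴ + 8⁴ + 2⁴ = 4096 + 4096 + 16 = 8208
8208 → 8⁴ + 2⁴ + 0⁴ + 8⁴ = 4096 + 16 + 0 + 4096 = 8208  — 8208 already appeared earlier.

8208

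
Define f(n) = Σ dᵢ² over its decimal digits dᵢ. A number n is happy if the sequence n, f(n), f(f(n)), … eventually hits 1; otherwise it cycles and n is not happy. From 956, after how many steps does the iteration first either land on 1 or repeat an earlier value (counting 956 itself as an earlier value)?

956 → 9² + 5² + 6² = 81 + 25 + 36 = 142
142 → 1² + 4² + 2² = 1 + 16 + 4 = 21
21 → 2² + 1² = 4 + 1 = 5
5 → 5² = 25
25 → 2² + 5² = 4 + 25 = 29
29 → 2² + 9² = 4 + 81 = 85
85 → 8² + 5² = 64 + 25 = 89
89 → 8² + 9² = 64 + 81 = 145
145 → 1² + 4² + 5² = 1 + 16 + 25 = 42
42 → 4² + 2² = 16 + 4 = 20
20 → 2² + 0² = 4 + 0 = 4
4 → 4² = 16
16 → 1² + 6² = 1 + 36 = 37
37 → 3² + 7² = 9 + 49 = 58
58 → 5² + 8² = 25 + 64 = 89  — 89 repeats.
That took 15 steps.

15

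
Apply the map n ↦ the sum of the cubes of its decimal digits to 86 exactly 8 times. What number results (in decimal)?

92

86 → 8³ + 6³ = 512 + 216 = 728
728 → 7³ + 2³ + 8³ = 343 + 8 + 512 = 863
863 → 8³ + 6³ + 3³ = 512 + 216 + 27 = 755
755 → 7³ + 5³ + 5³ = 343 + 125 + 125 = 593
593 → 5³ + 9³ + 3³ = 125 + 729 + 27 = 881
881 → 8³ + 8³ + 1³ = 512 + 512 + 1 = 1025
1025 → 1³ + 0³ + 2³ + 5³ = 1 + 0 + 8 + 125 = 134
134 → 1³ + 3³ + 4³ = 1 + 27 + 64 = 92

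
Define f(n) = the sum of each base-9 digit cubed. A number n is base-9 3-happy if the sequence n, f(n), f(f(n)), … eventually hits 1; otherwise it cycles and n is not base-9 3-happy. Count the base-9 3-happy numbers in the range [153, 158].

153: 153 → 513 → 243 → 27 → 27  (repeats 27)
154: 154 → 514 → 244 → 28 → 28  (repeats 28)
155: 155 → 521 → 755 → 521  (repeats 521)
156: 156 → 540 → 432 → 152 → 856 → 128 → 134 → 638 → 1198 → 470 → 476 → 980 → 540  (repeats 540)
157: 157 → 577 → 345 → 99 → 9 → 1  (reaches 1)
158: 158 → 638 → 1198 → 470 → 476 → 980 → 540 → 432 → 152 → 856 → 128 → 134 → 638  (repeats 638)
base-9 3-happy: 157

1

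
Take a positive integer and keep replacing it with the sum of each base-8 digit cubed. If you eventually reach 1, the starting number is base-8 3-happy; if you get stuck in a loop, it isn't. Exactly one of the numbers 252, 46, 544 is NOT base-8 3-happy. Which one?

252: 252 → 434 → 440 → 559 → 469 → 476 → 434  — repeats 434 (not base-8 3-happy)
46: 46 → 341 → 258 → 72 → 2 → 8 → 1  — reaches 1 (base-8 3-happy)
544: 544 → 65 → 2 → 8 → 1  — reaches 1 (base-8 3-happy)

252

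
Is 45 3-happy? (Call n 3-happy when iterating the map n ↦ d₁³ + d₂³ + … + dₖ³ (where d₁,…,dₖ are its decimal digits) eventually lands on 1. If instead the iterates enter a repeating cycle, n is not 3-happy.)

45 → 4³ + 5³ = 64 + 125 = 189
189 → 1³ + 8³ + 9³ = 1 + 512 + 729 = 1242
1242 → 1³ + 2³ + 4³ + 2³ = 1 + 8 + 64 + 8 = 81
81 → 8³ + 1³ = 512 + 1 = 513
513 → 5³ + 1³ + 3³ = 125 + 1 + 27 = 153
153 → 1³ + 5³ + 3³ = 1 + 125 + 27 = 153  — 153 already seen; the sequence cycles without reaching 1.

not 3-happy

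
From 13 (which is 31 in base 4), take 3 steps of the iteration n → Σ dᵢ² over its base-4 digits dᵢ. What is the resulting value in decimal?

4

13 = (3,1)_4 → 3² + 1² = 9 + 1 = 10
10 = (2,2)_4 → 2² + 2² = 4 + 4 = 8
8 = (2,0)_4 → 2² + 0² = 4 + 0 = 4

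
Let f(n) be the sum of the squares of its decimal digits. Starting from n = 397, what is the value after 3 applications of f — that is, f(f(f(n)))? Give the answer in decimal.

397 → 3² + 9² + 7² = 9 + 81 + 49 = 139
139 → 1² + 3² + 9² = 1 + 9 + 81 = 91
91 → 9² + 1² = 81 + 1 = 82

82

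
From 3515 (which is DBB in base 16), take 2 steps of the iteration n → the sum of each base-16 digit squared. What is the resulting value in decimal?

3515 = (13,11,11)_16 → 13² + 11² + 11² = 411
411 = (1,9,11)_16 → 1² + 9² + 11² = 203

203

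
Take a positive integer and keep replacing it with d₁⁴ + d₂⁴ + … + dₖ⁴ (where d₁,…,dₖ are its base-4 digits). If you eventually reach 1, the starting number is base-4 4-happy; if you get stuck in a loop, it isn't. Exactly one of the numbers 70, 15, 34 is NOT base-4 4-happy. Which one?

70: 70 → 18 → 17 → 2 → 16 → 1  — reaches 1 (base-4 4-happy)
15: 15 → 162 → 48 → 81 → 3 → 81  — repeats 81 (not base-4 4-happy)
34: 34 → 32 → 16 → 1  — reaches 1 (base-4 4-happy)

15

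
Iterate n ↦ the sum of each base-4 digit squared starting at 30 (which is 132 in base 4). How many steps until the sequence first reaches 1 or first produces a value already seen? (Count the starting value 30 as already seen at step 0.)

30 = (1,3,2)_4 → 1² + 3² + 2² = 1 + 9 + 4 = 14
14 = (3,2)_4 → 3² + 2² = 9 + 4 = 13
13 = (3,1)_4 → 3² + 1² = 9 + 1 = 10
10 = (2,2)_4 → 2² + 2² = 4 + 4 = 8
8 = (2,0)_4 → 2² + 0² = 4 + 0 = 4
4 = (1,0)_4 → 1² + 0² = 1 + 0 = 1  — reached 1.
That took 6 steps.

6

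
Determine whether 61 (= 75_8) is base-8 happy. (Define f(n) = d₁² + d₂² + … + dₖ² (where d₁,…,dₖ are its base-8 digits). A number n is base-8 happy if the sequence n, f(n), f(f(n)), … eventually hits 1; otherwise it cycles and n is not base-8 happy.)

61 = (7,5)_8 → 74
74 = (1,1,2)_8 → 6
6 = (6)_8 → 36
36 = (4,4)_8 → 32
32 = (4,0)_8 → 16
16 = (2,0)_8 → 4
4 = (4)_8 → 16  — 16 already seen; the sequence cycles without reaching 1.

not base-8 happy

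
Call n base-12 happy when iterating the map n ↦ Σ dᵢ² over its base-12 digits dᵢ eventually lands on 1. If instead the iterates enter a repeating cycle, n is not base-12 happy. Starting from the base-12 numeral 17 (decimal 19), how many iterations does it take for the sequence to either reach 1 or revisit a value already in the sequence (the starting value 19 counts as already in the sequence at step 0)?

4

19 = (1,7)_12 → 1² + 7² = 50
50 = (4,2)_12 → 4² + 2² = 20
20 = (1,8)_12 → 1² + 8² = 65
65 = (5,5)_12 → 5² + 5² = 50  — 50 repeats.
That took 4 steps.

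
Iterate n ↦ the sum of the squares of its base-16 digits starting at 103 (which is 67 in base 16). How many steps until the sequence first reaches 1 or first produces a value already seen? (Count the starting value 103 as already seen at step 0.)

103 = (6,7)_16 → 6² + 7² = 36 + 49 = 85
85 = (5,5)_16 → 5² + 5² = 25 + 25 = 50
50 = (3,2)_16 → 3² + 2² = 9 + 4 = 13
13 = (13)_16 → 13² = 169
169 = (10,9)_16 → 10² + 9² = 100 + 81 = 181
181 = (11,5)_16 → 11² + 5² = 121 + 25 = 146
146 = (9,2)_16 → 9² + 2² = 81 + 4 = 85  — 85 repeats.
That took 7 steps.

7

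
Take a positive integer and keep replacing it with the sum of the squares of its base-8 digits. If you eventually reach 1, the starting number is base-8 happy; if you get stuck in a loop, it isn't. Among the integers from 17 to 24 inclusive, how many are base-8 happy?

1

17: 17 → 5 → 25 → 10 → 5  (repeats 5)
18: 18 → 8 → 1  (reaches 1)
19: 19 → 13 → 26 → 13  (repeats 13)
20: 20 → 20  (repeats 20)
21: 21 → 29 → 34 → 20 → 20  (repeats 20)
22: 22 → 40 → 25 → 10 → 5 → 25  (repeats 25)
23: 23 → 53 → 61 → 74 → 6 → 36 → 32 → 16 → 4 → 16  (repeats 16)
24: 24 → 9 → 2 → 4 → 16 → 4  (repeats 4)
base-8 happy: 18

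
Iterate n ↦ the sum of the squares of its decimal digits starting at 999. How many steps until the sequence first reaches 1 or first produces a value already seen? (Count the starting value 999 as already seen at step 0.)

12

999 → 9² + 9² + 9² = 243
243 → 2² + 4² + 3² = 29
29 → 2² + 9² = 85
85 → 8² + 5² = 89
89 → 8² + 9² = 145
145 → 1² + 4² + 5² = 42
42 → 4² + 2² = 20
20 → 2² + 0² = 4
4 → 4² = 16
16 → 1² + 6² = 37
37 → 3² + 7² = 58
58 → 5² + 8² = 89  — 89 repeats.
That took 12 steps.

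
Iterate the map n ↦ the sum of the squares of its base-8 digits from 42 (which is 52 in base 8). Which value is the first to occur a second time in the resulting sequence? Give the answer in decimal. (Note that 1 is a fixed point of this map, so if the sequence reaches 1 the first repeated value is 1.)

42 = (5,2)_8 → 5² + 2² = 25 + 4 = 29
29 = (3,5)_8 → 3² + 5² = 9 + 25 = 34
34 = (4,2)_8 → 4² + 2² = 16 + 4 = 20
20 = (2,4)_8 → 2² + 4² = 4 + 16 = 20  — 20 already appeared earlier.

20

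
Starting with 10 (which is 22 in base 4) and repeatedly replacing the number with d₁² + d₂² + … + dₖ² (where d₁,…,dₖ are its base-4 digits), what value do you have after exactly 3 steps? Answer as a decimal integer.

1

10 = (2,2)_4 → 2² + 2² = 8
8 = (2,0)_4 → 2² + 0² = 4
4 = (1,0)_4 → 1² + 0² = 1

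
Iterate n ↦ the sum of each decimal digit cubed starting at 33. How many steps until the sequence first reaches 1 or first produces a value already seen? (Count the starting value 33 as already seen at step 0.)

7

33 → 3³ + 3³ = 54
54 → 5³ + 4³ = 189
189 → 1³ + 8³ + 9³ = 1242
1242 → 1³ + 2³ + 4³ + 2³ = 81
81 → 8³ + 1³ = 513
513 → 5³ + 1³ + 3³ = 153
153 → 1³ + 5³ + 3³ = 153  — 153 repeats.
That took 7 steps.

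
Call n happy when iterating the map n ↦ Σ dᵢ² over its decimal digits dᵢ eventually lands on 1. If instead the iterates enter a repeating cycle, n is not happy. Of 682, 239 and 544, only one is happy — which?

682: 682 → 104 → 17 → 50 → 25 → 29 → 85 → 89 → 145 → 42 → 20 → 4 → 16 → 37 → 58 → 89  — repeats 89 (not happy)
239: 239 → 94 → 97 → 130 → 10 → 1  — reaches 1 (happy)
544: 544 → 57 → 74 → 65 → 61 → 37 → 58 → 89 → 145 → 42 → 20 → 4 → 16 → 37  — repeats 37 (not happy)

239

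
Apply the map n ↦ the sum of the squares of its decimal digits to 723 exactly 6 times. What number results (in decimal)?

89

723 → 7² + 2² + 3² = 49 + 4 + 9 = 62
62 → 6² + 2² = 36 + 4 = 40
40 → 4² + 0² = 16 + 0 = 16
16 → 1² + 6² = 1 + 36 = 37
37 → 3² + 7² = 9 + 49 = 58
58 → 5² + 8² = 25 + 64 = 89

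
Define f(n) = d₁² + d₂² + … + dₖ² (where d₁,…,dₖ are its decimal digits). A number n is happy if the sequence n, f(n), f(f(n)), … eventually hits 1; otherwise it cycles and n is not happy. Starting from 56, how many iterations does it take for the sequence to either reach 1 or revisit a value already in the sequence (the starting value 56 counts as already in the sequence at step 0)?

10

56 → 5² + 6² = 25 + 36 = 61
61 → 6² + 1² = 36 + 1 = 37
37 → 3² + 7² = 9 + 49 = 58
58 → 5² + 8² = 25 + 64 = 89
89 → 8² + 9² = 64 + 81 = 145
145 → 1² + 4² + 5² = 1 + 16 + 25 = 42
42 → 4² + 2² = 16 + 4 = 20
20 → 2² + 0² = 4 + 0 = 4
4 → 4² = 16
16 → 1² + 6² = 1 + 36 = 37  — 37 repeats.
That took 10 steps.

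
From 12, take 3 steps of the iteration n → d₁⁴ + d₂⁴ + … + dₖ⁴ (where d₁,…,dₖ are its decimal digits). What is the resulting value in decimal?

12 → 1⁴ + 2⁴ = 1 + 16 = 17
17 → 1⁴ + 7⁴ = 1 + 2401 = 2402
2402 → 2⁴ + 4⁴ + 0⁴ + 2⁴ = 16 + 256 + 0 + 16 = 288

288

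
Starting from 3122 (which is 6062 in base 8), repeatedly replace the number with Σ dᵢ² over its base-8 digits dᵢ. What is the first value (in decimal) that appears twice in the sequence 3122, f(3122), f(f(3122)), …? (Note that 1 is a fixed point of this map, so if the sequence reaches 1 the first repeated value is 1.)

3122 = (6,0,6,2)_8 → 6² + 0² + 6² + 2² = 36 + 0 + 36 + 4 = 76
76 = (1,1,4)_8 → 1² + 1² + 4² = 1 + 1 + 16 = 18
18 = (2,2)_8 → 2² + 2² = 4 + 4 = 8
8 = (1,0)_8 → 1² + 0² = 1 + 0 = 1  — reached the fixed point 1.
1 → 1, so 1 is the first repeated value.

1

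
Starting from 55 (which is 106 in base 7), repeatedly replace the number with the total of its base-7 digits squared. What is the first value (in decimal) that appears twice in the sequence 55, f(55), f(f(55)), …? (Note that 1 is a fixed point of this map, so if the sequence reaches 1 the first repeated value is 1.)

37

55 = (1,0,6)_7 → 1² + 0² + 6² = 1 + 0 + 36 = 37
37 = (5,2)_7 → 5² + 2² = 25 + 4 = 29
29 = (4,1)_7 → 4² + 1² = 16 + 1 = 17
17 = (2,3)_7 → 2² + 3² = 4 + 9 = 13
13 = (1,6)_7 → 1² + 6² = 1 + 36 = 37  — 37 already appeared earlier.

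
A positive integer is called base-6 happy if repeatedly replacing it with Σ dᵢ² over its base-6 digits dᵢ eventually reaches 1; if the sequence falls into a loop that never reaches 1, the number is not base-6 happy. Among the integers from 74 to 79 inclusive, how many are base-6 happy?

74: 74 → 8 → 5 → 25 → 17 → 29 → 41 → 26 → 20 → 13 → 5  (repeats 5)
75: 75 → 13 → 5 → 25 → 17 → 29 → 41 → 26 → 20 → 13  (repeats 13)
76: 76 → 20 → 13 → 5 → 25 → 17 → 29 → 41 → 26 → 20  (repeats 20)
77: 77 → 29 → 41 → 26 → 20 → 13 → 5 → 25 → 17 → 29  (repeats 29)
78: 78 → 5 → 25 → 17 → 29 → 41 → 26 → 20 → 13 → 5  (repeats 5)
79: 79 → 6 → 1  (reaches 1)
base-6 happy: 79

1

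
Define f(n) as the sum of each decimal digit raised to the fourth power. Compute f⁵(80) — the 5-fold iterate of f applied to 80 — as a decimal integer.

13139

80 → 8⁴ + 0⁴ = 4096
4096 → 4⁴ + 0⁴ + 9⁴ + 6⁴ = 8113
8113 → 8⁴ + 1⁴ + 1⁴ + 3⁴ = 4179
4179 → 4⁴ + 1⁴ + 7⁴ + 9⁴ = 9219
9219 → 9⁴ + 2⁴ + 1⁴ + 9⁴ = 13139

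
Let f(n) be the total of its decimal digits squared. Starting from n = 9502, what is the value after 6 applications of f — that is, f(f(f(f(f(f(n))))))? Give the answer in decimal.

9502 → 9² + 5² + 0² + 2² = 81 + 25 + 0 + 4 = 110
110 → 1² + 1² + 0² = 1 + 1 + 0 = 2
2 → 2² = 4
4 → 4² = 16
16 → 1² + 6² = 1 + 36 = 37
37 → 3² + 7² = 9 + 49 = 58

58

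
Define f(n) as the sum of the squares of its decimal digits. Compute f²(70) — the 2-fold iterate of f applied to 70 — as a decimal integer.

70 → 7² + 0² = 49
49 → 4² + 9² = 97

97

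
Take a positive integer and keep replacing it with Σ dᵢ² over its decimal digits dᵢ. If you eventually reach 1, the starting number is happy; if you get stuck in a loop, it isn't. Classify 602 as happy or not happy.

602 → 40
40 → 16
16 → 37
37 → 58
58 → 89
89 → 145
145 → 42
42 → 20
20 → 4
4 → 16  — 16 already seen; the sequence cycles without reaching 1.

not happy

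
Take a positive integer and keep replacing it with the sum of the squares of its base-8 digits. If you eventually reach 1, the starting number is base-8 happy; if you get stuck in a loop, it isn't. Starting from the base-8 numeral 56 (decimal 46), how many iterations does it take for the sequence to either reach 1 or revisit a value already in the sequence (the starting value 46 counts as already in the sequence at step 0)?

46 = (5,6)_8 → 5² + 6² = 61
61 = (7,5)_8 → 7² + 5² = 74
74 = (1,1,2)_8 → 1² + 1² + 2² = 6
6 = (6)_8 → 6² = 36
36 = (4,4)_8 → 4² + 4² = 32
32 = (4,0)_8 → 4² + 0² = 16
16 = (2,0)_8 → 2² + 0² = 4
4 = (4)_8 → 4² = 16  — 16 repeats.
That took 8 steps.

8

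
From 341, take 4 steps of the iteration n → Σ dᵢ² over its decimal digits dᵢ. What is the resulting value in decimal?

341 → 3² + 4² + 1² = 9 + 16 + 1 = 26
26 → 2² + 6² = 4 + 36 = 40
40 → 4² + 0² = 16 + 0 = 16
16 → 1² + 6² = 1 + 36 = 37

37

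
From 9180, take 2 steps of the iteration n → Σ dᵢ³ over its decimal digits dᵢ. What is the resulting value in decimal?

9180 → 9³ + 1³ + 8³ + 0³ = 1242
1242 → 1³ + 2³ + 4³ + 2³ = 81

81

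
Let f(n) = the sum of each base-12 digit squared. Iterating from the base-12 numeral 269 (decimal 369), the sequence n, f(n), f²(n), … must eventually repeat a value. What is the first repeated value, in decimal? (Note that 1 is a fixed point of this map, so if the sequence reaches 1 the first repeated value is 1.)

25

369 = (2,6,9)_12 → 2² + 6² + 9² = 4 + 36 + 81 = 121
121 = (10,1)_12 → 10² + 1² = 100 + 1 = 101
101 = (8,5)_12 → 8² + 5² = 64 + 25 = 89
89 = (7,5)_12 → 7² + 5² = 49 + 25 = 74
74 = (6,2)_12 → 6² + 2² = 36 + 4 = 40
40 = (3,4)_12 → 3² + 4² = 9 + 16 = 25
25 = (2,1)_12 → 2² + 1² = 4 + 1 = 5
5 = (5)_12 → 5² = 25  — 25 already appeared earlier.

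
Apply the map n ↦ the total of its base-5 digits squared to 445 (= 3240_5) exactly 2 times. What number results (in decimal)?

445 = (3,2,4,0)_5 → 3² + 2² + 4² + 0² = 9 + 4 + 16 + 0 = 29
29 = (1,0,4)_5 → 1² + 0² + 4² = 1 + 0 + 16 = 17

17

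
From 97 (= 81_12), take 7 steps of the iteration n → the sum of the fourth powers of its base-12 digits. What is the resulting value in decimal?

45843

97 = (8,1)_12 → 8⁴ + 1⁴ = 4096 + 1 = 4097
4097 = (2,4,5,5)_12 → 2⁴ + 4⁴ + 5⁴ + 5⁴ = 16 + 256 + 625 + 625 = 1522
1522 = (10,6,10)_12 → 10⁴ + 6⁴ + 10⁴ = 10000 + 1296 + 10000 = 21296
21296 = (1,0,3,10,8)_12 → 1⁴ + 0⁴ + 3⁴ + 10⁴ + 8⁴ = 1 + 0 + 81 + 10000 + 4096 = 14178
14178 = (8,2,5,6)_12 → 8⁴ + 2⁴ + 5⁴ + 6⁴ = 4096 + 16 + 625 + 1296 = 6033
6033 = (3,5,10,9)_12 → 3⁴ + 5⁴ + 10⁴ + 9⁴ = 81 + 625 + 10000 + 6561 = 17267
17267 = (9,11,10,11)_12 → 9⁴ + 11⁴ + 10⁴ + 11⁴ = 6561 + 14641 + 10000 + 14641 = 45843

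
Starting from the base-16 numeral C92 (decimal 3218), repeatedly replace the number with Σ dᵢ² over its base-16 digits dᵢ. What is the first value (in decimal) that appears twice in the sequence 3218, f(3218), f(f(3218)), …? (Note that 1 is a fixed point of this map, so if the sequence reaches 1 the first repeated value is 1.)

169

3218 = (12,9,2)_16 → 12² + 9² + 2² = 229
229 = (14,5)_16 → 14² + 5² = 221
221 = (13,13)_16 → 13² + 13² = 338
338 = (1,5,2)_16 → 1² + 5² + 2² = 30
30 = (1,14)_16 → 1² + 14² = 197
197 = (12,5)_16 → 12² + 5² = 169
169 = (10,9)_16 → 10² + 9² = 181
181 = (11,5)_16 → 11² + 5² = 146
146 = (9,2)_16 → 9² + 2² = 85
85 = (5,5)_16 → 5² + 5² = 50
50 = (3,2)_16 → 3² + 2² = 13
13 = (13)_16 → 13² = 169  — 169 already appeared earlier.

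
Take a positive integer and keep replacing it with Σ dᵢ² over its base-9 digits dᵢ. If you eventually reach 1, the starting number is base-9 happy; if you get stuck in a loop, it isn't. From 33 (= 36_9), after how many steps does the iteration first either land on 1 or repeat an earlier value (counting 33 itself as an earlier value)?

33 = (3,6)_9 → 45
45 = (5,0)_9 → 25
25 = (2,7)_9 → 53
53 = (5,8)_9 → 89
89 = (1,0,8)_9 → 65
65 = (7,2)_9 → 53  — 53 repeats.
That took 6 steps.

6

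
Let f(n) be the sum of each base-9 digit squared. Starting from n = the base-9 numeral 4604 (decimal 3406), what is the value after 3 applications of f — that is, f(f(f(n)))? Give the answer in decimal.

3406 = (4,6,0,4)_9 → 4² + 6² + 0² + 4² = 16 + 36 + 0 + 16 = 68
68 = (7,5)_9 → 7² + 5² = 49 + 25 = 74
74 = (8,2)_9 → 8² + 2² = 64 + 4 = 68

68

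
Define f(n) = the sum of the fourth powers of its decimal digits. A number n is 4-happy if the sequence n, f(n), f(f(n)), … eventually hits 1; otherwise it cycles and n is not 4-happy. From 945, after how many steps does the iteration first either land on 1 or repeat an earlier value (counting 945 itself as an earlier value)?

945 → 9⁴ + 4⁴ + 5⁴ = 7442
7442 → 7⁴ + 4⁴ + 4⁴ + 2⁴ = 2929
2929 → 2⁴ + 9⁴ + 2⁴ + 9⁴ = 13154
13154 → 1⁴ + 3⁴ + 1⁴ + 5⁴ + 4⁴ = 964
964 → 9⁴ + 6⁴ + 4⁴ = 8113
8113 → 8⁴ + 1⁴ + 1⁴ + 3⁴ = 4179
4179 → 4⁴ + 1⁴ + 7⁴ + 9⁴ = 9219
9219 → 9⁴ + 2⁴ + 1⁴ + 9⁴ = 13139
13139 → 1⁴ + 3⁴ + 1⁴ + 3⁴ + 9⁴ = 6725
6725 → 6⁴ + 7⁴ + 2⁴ + 5⁴ = 4338
4338 → 4⁴ + 3⁴ + 3⁴ + 8⁴ = 4514
4514 → 4⁴ + 5⁴ + 1⁴ + 4⁴ = 1138
1138 → 1⁴ + 1⁴ + 3⁴ + 8⁴ = 4179  — 4179 repeats.
That took 13 steps.

13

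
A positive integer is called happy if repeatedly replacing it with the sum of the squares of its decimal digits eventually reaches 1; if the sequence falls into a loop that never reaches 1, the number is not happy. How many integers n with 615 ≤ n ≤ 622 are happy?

2

615: 615 → 62 → 40 → 16 → 37 → 58 → 89 → 145 → 42 → 20 → 4 → 16  — not happy
616: 616 → 73 → 58 → 89 → 145 → 42 → 20 → 4 → 16 → 37 → 58  — not happy
617: 617 → 86 → 100 → 1  — happy
618: 618 → 101 → 2 → 4 → 16 → 37 → 58 → 89 → 145 → 42 → 20 → 4  — not happy
619: 619 → 118 → 66 → 72 → 53 → 34 → 25 → 29 → 85 → 89 → 145 → 42 → 20 → 4 → 16 → 37 → 58 → 89  — not happy
620: 620 → 40 → 16 → 37 → 58 → 89 → 145 → 42 → 20 → 4 → 16  — not happy
621: 621 → 41 → 17 → 50 → 25 → 29 → 85 → 89 → 145 → 42 → 20 → 4 → 16 → 37 → 58 → 89  — not happy
622: 622 → 44 → 32 → 13 → 10 → 1  — happy
happy: 617, 622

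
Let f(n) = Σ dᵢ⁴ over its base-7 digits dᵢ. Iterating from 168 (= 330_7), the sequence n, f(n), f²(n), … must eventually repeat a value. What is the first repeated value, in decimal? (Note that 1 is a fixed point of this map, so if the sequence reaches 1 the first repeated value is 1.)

168 = (3,3,0)_7 → 3⁴ + 3⁴ + 0⁴ = 162
162 = (3,2,1)_7 → 3⁴ + 2⁴ + 1⁴ = 98
98 = (2,0,0)_7 → 2⁴ + 0⁴ + 0⁴ = 16
16 = (2,2)_7 → 2⁴ + 2⁴ = 32
32 = (4,4)_7 → 4⁴ + 4⁴ = 512
512 = (1,3,3,1)_7 → 1⁴ + 3⁴ + 3⁴ + 1⁴ = 164
164 = (3,2,3)_7 → 3⁴ + 2⁴ + 3⁴ = 178
178 = (3,4,3)_7 → 3⁴ + 4⁴ + 3⁴ = 418
418 = (1,1,3,5)_7 → 1⁴ + 1⁴ + 3⁴ + 5⁴ = 708
708 = (2,0,3,1)_7 → 2⁴ + 0⁴ + 3⁴ + 1⁴ = 98  — 98 already appeared earlier.

98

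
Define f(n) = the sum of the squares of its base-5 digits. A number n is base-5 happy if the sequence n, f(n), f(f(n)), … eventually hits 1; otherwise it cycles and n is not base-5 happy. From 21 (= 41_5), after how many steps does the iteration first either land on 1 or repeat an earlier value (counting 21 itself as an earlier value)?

3

21 = (4,1)_5 → 4² + 1² = 17
17 = (3,2)_5 → 3² + 2² = 13
13 = (2,3)_5 → 2² + 3² = 13  — 13 repeats.
That took 3 steps.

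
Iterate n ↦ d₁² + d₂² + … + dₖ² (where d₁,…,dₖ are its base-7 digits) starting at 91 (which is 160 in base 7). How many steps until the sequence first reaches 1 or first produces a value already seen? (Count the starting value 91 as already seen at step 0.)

91 = (1,6,0)_7 → 1² + 6² + 0² = 1 + 36 + 0 = 37
37 = (5,2)_7 → 5² + 2² = 25 + 4 = 29
29 = (4,1)_7 → 4² + 1² = 16 + 1 = 17
17 = (2,3)_7 → 2² + 3² = 4 + 9 = 13
13 = (1,6)_7 → 1² + 6² = 1 + 36 = 37  — 37 repeats.
That took 5 steps.

5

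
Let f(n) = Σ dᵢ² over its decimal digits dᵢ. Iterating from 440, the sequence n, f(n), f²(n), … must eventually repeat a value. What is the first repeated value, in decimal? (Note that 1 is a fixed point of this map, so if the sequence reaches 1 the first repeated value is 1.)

440 → 4² + 4² + 0² = 32
32 → 3² + 2² = 13
13 → 1² + 3² = 10
10 → 1² + 0² = 1  — reached the fixed point 1.
1 → 1, so 1 is the first repeated value.

1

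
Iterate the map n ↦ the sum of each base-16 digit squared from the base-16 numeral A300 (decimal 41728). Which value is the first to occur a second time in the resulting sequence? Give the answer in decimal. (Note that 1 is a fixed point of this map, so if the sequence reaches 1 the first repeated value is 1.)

146

41728 = (10,3,0,0)_16 → 10² + 3² + 0² + 0² = 100 + 9 + 0 + 0 = 109
109 = (6,13)_16 → 6² + 13² = 36 + 169 = 205
205 = (12,13)_16 → 12² + 13² = 144 + 169 = 313
313 = (1,3,9)_16 → 1² + 3² + 9² = 1 + 9 + 81 = 91
91 = (5,11)_16 → 5² + 11² = 25 + 121 = 146
146 = (9,2)_16 → 9² + 2² = 81 + 4 = 85
85 = (5,5)_16 → 5² + 5² = 25 + 25 = 50
50 = (3,2)_16 → 3² + 2² = 9 + 4 = 13
13 = (13)_16 → 13² = 169
169 = (10,9)_16 → 10² + 9² = 100 + 81 = 181
181 = (11,5)_16 → 11² + 5² = 121 + 25 = 146  — 146 already appeared earlier.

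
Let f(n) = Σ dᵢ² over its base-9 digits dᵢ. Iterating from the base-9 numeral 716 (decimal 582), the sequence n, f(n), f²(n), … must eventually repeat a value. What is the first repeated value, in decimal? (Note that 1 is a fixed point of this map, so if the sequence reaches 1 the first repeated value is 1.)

68

582 = (7,1,6)_9 → 7² + 1² + 6² = 86
86 = (1,0,5)_9 → 1² + 0² + 5² = 26
26 = (2,8)_9 → 2² + 8² = 68
68 = (7,5)_9 → 7² + 5² = 74
74 = (8,2)_9 → 8² + 2² = 68  — 68 already appeared earlier.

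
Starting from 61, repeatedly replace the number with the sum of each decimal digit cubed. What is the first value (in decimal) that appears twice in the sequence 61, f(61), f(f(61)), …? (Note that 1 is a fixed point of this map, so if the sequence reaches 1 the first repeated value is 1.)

61 → 217
217 → 352
352 → 160
160 → 217  — 217 already appeared earlier.

217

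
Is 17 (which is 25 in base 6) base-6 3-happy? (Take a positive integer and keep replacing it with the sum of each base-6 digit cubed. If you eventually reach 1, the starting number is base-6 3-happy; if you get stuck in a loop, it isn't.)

base-6 3-happy

17 = (2,5)_6 → 2³ + 5³ = 133
133 = (3,4,1)_6 → 3³ + 4³ + 1³ = 92
92 = (2,3,2)_6 → 2³ + 3³ + 2³ = 43
43 = (1,1,1)_6 → 1³ + 1³ + 1³ = 3
3 = (3)_6 → 3³ = 27
27 = (4,3)_6 → 4³ + 3³ = 91
91 = (2,3,1)_6 → 2³ + 3³ + 1³ = 36
36 = (1,0,0)_6 → 1³ + 0³ + 0³ = 1  — reached 1.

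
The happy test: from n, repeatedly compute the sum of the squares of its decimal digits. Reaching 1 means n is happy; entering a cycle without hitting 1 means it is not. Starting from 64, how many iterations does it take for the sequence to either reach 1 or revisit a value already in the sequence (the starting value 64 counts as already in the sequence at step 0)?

64 → 52
52 → 29
29 → 85
85 → 89
89 → 145
145 → 42
42 → 20
20 → 4
4 → 16
16 → 37
37 → 58
58 → 89  — 89 repeats.
That took 12 steps.

12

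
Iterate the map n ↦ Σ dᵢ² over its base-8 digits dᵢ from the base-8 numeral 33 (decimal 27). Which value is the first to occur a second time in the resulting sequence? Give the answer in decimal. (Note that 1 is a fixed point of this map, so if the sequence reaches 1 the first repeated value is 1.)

1

27 = (3,3)_8 → 18
18 = (2,2)_8 → 8
8 = (1,0)_8 → 1  — reached the fixed point 1.
1 → 1, so 1 is the first repeated value.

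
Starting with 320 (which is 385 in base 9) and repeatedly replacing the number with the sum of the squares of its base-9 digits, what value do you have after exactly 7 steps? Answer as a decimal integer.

320 = (3,8,5)_9 → 3² + 8² + 5² = 98
98 = (1,1,8)_9 → 1² + 1² + 8² = 66
66 = (7,3)_9 → 7² + 3² = 58
58 = (6,4)_9 → 6² + 4² = 52
52 = (5,7)_9 → 5² + 7² = 74
74 = (8,2)_9 → 8² + 2² = 68
68 = (7,5)_9 → 7² + 5² = 74

74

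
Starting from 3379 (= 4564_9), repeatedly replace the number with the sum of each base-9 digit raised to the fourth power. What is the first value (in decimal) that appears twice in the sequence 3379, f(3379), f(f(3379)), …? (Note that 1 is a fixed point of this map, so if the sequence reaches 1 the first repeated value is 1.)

1

3379 = (4,5,6,4)_9 → 4⁴ + 5⁴ + 6⁴ + 4⁴ = 256 + 625 + 1296 + 256 = 2433
2433 = (3,3,0,3)_9 → 3⁴ + 3⁴ + 0⁴ + 3⁴ = 81 + 81 + 0 + 81 = 243
243 = (3,0,0)_9 → 3⁴ + 0⁴ + 0⁴ = 81 + 0 + 0 = 81
81 = (1,0,0)_9 → 1⁴ + 0⁴ + 0⁴ = 1 + 0 + 0 = 1  — reached the fixed point 1.
1 → 1, so 1 is the first repeated value.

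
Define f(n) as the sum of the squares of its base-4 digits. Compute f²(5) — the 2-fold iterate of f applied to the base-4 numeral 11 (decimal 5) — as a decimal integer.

4

5 = (1,1)_4 → 1² + 1² = 1 + 1 = 2
2 = (2)_4 → 2² = 4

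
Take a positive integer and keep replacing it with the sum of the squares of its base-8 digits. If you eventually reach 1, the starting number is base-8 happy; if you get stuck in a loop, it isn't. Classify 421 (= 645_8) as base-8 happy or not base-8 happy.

421 = (6,4,5)_8 → 6² + 4² + 5² = 77
77 = (1,1,5)_8 → 1² + 1² + 5² = 27
27 = (3,3)_8 → 3² + 3² = 18
18 = (2,2)_8 → 2² + 2² = 8
8 = (1,0)_8 → 1² + 0² = 1  — reached 1.

base-8 happy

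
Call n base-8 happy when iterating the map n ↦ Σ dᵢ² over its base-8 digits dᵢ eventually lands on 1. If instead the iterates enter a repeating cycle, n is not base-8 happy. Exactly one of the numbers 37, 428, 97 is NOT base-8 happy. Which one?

37: 37 → 41 → 26 → 13 → 26  — repeats 26 (not base-8 happy)
428: 428 → 77 → 27 → 18 → 8 → 1  — reaches 1 (base-8 happy)
97: 97 → 18 → 8 → 1  — reaches 1 (base-8 happy)

37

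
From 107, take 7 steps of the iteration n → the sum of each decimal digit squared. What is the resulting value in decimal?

42

107 → 1² + 0² + 7² = 50
50 → 5² + 0² = 25
25 → 2² + 5² = 29
29 → 2² + 9² = 85
85 → 8² + 5² = 89
89 → 8² + 9² = 145
145 → 1² + 4² + 5² = 42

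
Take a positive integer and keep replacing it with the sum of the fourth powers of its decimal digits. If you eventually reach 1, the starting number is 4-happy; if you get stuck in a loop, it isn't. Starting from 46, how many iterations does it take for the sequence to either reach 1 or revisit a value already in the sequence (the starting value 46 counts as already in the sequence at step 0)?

46 → 1552
1552 → 1267
1267 → 3714
3714 → 2739
2739 → 9059
9059 → 13747
13747 → 5140
5140 → 882
882 → 8208
8208 → 8208  — 8208 repeats.
That took 10 steps.

10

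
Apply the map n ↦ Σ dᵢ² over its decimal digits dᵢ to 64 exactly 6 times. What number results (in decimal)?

42

64 → 6² + 4² = 36 + 16 = 52
52 → 5² + 2² = 25 + 4 = 29
29 → 2² + 9² = 4 + 81 = 85
85 → 8² + 5² = 64 + 25 = 89
89 → 8² + 9² = 64 + 81 = 145
145 → 1² + 4² + 5² = 1 + 16 + 25 = 42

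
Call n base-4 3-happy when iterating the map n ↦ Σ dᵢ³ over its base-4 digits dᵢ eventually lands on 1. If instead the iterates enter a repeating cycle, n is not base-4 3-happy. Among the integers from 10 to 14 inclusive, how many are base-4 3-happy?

10: 10 → 16 → 1  — base-4 3-happy
11: 11 → 35 → 35  — not base-4 3-happy
12: 12 → 27 → 36 → 9 → 9  — not base-4 3-happy
13: 13 → 28 → 28  — not base-4 3-happy
14: 14 → 35 → 35  — not base-4 3-happy
base-4 3-happy: 10

1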